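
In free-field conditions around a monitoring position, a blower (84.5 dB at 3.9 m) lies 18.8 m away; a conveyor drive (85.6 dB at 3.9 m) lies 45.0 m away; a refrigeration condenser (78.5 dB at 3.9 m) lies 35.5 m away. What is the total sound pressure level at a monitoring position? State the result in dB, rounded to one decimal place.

First find each source's level at the receiver (point-source: −20·log₁₀(r/r_ref)), then combine on an intensity basis.
blower: 84.5 − 20·log₁₀(18.8/3.9) = 84.5 − 13.66 = 70.84 dB.
conveyor drive: 85.6 − 20·log₁₀(45.0/3.9) = 85.6 − 21.24 = 64.36 dB.
refrigeration condenser: 78.5 − 20·log₁₀(35.5/3.9) = 78.5 − 19.18 = 59.32 dB.
Σ 10^(L/10) = 1.571e+07 → L_total = 10·log₁₀(1.571e+07) = 71.96 dB.

72.0 dB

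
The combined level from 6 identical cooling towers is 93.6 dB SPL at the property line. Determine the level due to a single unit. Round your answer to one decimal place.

85.8 dB SPL

For N identical incoherent sources L_total = L₁ + 10·log₁₀ N, so L₁ = 93.6 − 10·log₁₀(6) = 93.6 − 7.782.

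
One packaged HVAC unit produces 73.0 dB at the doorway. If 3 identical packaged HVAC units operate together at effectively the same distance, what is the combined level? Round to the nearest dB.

78 dB

L_total = L₁ + 10·log₁₀ N for N identical incoherent sources.
L_total = 73.0 + 10·log₁₀(3) = 73.0 + 4.771 = 77.77 dB.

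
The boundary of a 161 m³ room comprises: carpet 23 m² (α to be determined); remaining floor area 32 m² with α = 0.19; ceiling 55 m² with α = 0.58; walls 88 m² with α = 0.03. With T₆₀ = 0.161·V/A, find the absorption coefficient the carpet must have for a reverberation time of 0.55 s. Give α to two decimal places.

A = 0.161·V/T₆₀ = 0.161·161/0.55 = 47.13 m² sabins.
Absorption from the other surfaces = 32·0.19 + 55·0.58 + 88·0.03 = 40.62 m², so the carpet must supply 6.51 m² over 23 m².
α = 6.51/23 = 0.283.

0.28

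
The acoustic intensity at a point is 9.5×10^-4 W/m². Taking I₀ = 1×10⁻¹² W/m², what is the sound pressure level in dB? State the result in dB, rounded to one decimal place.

89.8 dB

L = 10·log₁₀(I/I₀) = 10·log₁₀(9.5×10^-4/10⁻¹²) = 10·log₁₀(9.5×10^8).
L = 10·(0.9777 + 8) = 89.78 dB.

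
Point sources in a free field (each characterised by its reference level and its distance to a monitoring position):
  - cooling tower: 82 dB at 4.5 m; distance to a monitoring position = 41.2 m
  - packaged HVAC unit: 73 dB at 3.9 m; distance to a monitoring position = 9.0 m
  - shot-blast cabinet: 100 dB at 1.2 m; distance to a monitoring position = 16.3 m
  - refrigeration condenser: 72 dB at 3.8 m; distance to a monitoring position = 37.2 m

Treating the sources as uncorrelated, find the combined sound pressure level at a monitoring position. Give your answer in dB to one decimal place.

77.8 dB

Propagate each source to the receiver with L = L_ref − 20·log₁₀(r/r_ref), then add intensities.
cooling tower: 82 − 20·log₁₀(41.2/4.5) = 82 − 19.23 = 62.77 dB.
packaged HVAC unit: 73 − 20·log₁₀(9.0/3.9) = 73 − 7.26 = 65.74 dB.
shot-blast cabinet: 100 − 20·log₁₀(16.3/1.2) = 100 − 22.66 = 77.34 dB.
refrigeration condenser: 72 − 20·log₁₀(37.2/3.8) = 72 − 19.82 = 52.18 dB.
Σ 10^(L/10) = 6.000e+07 → L_total = 10·log₁₀(6.000e+07) = 77.78 dB.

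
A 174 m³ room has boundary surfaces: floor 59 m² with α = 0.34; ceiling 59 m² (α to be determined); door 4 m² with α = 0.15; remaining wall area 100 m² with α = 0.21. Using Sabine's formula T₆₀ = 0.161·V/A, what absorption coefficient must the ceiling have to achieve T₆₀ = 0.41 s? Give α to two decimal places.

From T₆₀ = 0.161·V/A, the target T₆₀ = 0.41 s needs A = 0.161·174/0.41 = 68.33 m².
Absorption from the other surfaces = 59·0.34 + 4·0.15 + 100·0.21 = 41.66 m², so the ceiling must supply 26.67 m² over 59 m².
α = 26.67/59 = 0.452.

0.45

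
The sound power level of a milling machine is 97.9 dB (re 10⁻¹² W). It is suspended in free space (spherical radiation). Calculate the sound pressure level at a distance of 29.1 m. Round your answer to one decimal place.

The power spreads over a sphere of area 4π·r², so L_p = L_w − 10·log₁₀(4π·r²).
4π·r² = 1.064e+04 m², 10·log₁₀ of that is 40.270 dB.
L_p = 97.9 − 40.270 = 57.63 dB.

57.6 dB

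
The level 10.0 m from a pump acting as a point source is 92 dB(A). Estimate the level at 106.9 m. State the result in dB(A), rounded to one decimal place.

Point-source attenuation: ΔL = 20·log₁₀(r₂/r₁) = 20·log₁₀(106.9/10.0) = 20.580 dB.
L₂ = 92 − 20·log₁₀(106.9/10.0) = 92 − 20.580 = 71.42 dB(A).

71.4 dB(A)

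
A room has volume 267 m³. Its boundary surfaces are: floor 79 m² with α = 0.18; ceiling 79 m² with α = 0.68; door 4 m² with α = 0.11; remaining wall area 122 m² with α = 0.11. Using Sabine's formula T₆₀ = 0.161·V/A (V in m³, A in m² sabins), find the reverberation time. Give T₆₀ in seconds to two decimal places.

A = Σ Sᵢαᵢ = 79·0.18 + 79·0.68 + 4·0.11 + 122·0.11 = 81.80 m².
T₆₀ = 0.161 × 267 / 81.80 = 0.526 s.

0.53 s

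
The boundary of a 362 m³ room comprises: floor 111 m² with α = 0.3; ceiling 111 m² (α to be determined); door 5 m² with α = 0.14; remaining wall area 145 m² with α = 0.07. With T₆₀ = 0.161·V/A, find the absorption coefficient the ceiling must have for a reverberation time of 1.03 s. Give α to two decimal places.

0.11

Required total absorption A = 0.161·362/1.03 = 56.58 m².
Absorption from the other surfaces = 111·0.3 + 5·0.14 + 145·0.07 = 44.15 m², so the ceiling must supply 12.43 m² over 111 m².
α = 12.43/111 = 0.112.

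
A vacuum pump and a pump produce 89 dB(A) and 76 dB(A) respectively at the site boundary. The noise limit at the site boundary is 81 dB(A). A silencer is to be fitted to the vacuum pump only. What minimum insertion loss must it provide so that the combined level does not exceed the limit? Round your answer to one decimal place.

9.7 dB

The untreated sources together contribute 10^(76/10) = 3.981e+07, i.e. 76.00 dB(A).
To meet 81 dB(A) overall, the treated vacuum pump may contribute at most 10^(81/10) − 3.981e+07 = 8.608e+07, i.e. 79.35 dB(A).
Required insertion loss = 89 − 79.35 = 9.65 dB.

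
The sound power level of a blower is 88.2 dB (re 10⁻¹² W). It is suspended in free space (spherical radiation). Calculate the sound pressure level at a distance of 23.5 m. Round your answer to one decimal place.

L_p = L_w − 10·log₁₀(4π·r²) with r = 23.5 m.
4π·r² = 6940 m², 10·log₁₀ of that is 38.413 dB.
L_p = 88.2 − 38.413 = 49.79 dB.

49.8 dB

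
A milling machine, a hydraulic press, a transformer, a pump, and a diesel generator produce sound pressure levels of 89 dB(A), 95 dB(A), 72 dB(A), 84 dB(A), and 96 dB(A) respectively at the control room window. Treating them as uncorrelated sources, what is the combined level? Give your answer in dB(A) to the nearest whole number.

99 dB(A)

For uncorrelated sources the intensities add, so convert each level to linear form, sum, and take 10·log₁₀ of the total.
Σ 10^(L/10) = 10^(89/10) + 10^(95/10) + 10^(72/10) + 10^(84/10) + 10^(96/10) = 8.205e+09.
L_total = 10·log₁₀(8.205e+09) = 99.14 dB(A).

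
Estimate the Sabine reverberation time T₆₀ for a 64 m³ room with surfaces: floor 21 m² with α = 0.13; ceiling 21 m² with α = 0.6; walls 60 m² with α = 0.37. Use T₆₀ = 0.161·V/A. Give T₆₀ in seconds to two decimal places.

A = Σ Sᵢαᵢ = 21·0.13 + 21·0.6 + 60·0.37 = 37.53 m².
T₆₀ = 0.161·V/A = 0.161·64/37.53 = 0.275 s.

0.27 s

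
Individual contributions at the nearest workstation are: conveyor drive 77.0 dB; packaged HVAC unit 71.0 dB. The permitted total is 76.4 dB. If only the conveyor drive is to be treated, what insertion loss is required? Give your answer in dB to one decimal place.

The untreated sources together contribute 10^(71.0/10) = 1.259e+07, i.e. 71.00 dB.
To meet 76.4 dB overall, the treated conveyor drive may contribute at most 10^(76.4/10) − 1.259e+07 = 3.106e+07, i.e. 74.92 dB.
So the conveyor drive must be reduced from 77.0 to 74.92 dB: IL = 2.08 dB.

2.1 dB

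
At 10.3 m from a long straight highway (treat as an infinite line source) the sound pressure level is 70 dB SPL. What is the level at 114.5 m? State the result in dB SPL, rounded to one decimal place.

Line-source attenuation: ΔL = 10·log₁₀(r₂/r₁) = 10·log₁₀(114.5/10.3) = 10.460 dB.
L₂ = 70 − 10·log₁₀(114.5/10.3) = 70 − 10.460 = 59.54 dB SPL.

59.5 dB SPL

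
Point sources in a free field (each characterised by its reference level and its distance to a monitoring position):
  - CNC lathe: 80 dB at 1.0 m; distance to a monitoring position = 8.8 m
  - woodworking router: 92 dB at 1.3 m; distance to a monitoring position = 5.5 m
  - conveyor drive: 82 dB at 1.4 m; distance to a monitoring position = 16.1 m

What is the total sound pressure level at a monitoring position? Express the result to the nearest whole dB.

80 dB

Propagate each source to the receiver with L = L_ref − 20·log₁₀(r/r_ref), then add intensities.
CNC lathe: 80 − 20·log₁₀(8.8/1.0) = 80 − 18.89 = 61.11 dB.
woodworking router: 92 − 20·log₁₀(5.5/1.3) = 92 − 12.53 = 79.47 dB.
conveyor drive: 82 − 20·log₁₀(16.1/1.4) = 82 − 21.21 = 60.79 dB.
Σ 10^(L/10) = 9.103e+07 → L_total = 10·log₁₀(9.103e+07) = 79.59 dB.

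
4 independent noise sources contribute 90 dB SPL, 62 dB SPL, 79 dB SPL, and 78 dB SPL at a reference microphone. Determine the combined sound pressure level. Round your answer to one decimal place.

90.6 dB SPL

For uncorrelated sources the intensities add, so convert each level to linear form, sum, and take 10·log₁₀ of the total.
Σ 10^(L/10) = 10^(90/10) + 10^(62/10) + 10^(79/10) + 10^(78/10) = 1.144e+09.
L_total = 10·log₁₀(1.144e+09) = 90.58 dB SPL.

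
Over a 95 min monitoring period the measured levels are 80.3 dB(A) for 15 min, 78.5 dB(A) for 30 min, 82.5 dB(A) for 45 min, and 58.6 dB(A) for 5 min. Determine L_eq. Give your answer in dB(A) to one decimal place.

Weight each interval's intensity by its duration and average over T = 95 min:
Σ tᵢ·10^(Lᵢ/10) = 15·10^(80.3/10) + 30·10^(78.5/10) + 45·10^(82.5/10) + 5·10^(58.6/10) = 1.174e+10.
L_eq = 10·log₁₀(1.174e+10/95) = 80.92 dB(A).

80.9 dB(A)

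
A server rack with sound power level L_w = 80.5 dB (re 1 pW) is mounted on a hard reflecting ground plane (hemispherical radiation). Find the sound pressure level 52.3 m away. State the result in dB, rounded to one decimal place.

Free-field hemispherical radiation: L_p = L_w − 10·log₁₀(2π·r²), r = 52.3 m.
2π·r² = 1.719e+04 m², 10·log₁₀ of that is 42.352 dB.
L_p = 80.5 − 42.352 = 38.15 dB.

38.1 dB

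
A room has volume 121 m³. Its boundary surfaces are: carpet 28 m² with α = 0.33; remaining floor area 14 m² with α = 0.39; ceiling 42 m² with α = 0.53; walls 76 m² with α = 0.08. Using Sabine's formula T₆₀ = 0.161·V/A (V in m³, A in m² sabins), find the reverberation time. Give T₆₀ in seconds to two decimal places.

0.45 s

Total absorption A = 28·0.33 + 14·0.39 + 42·0.53 + 76·0.08 = 43.04 m² sabins.
T₆₀ = 0.161·V/A = 0.161·121/43.04 = 0.453 s.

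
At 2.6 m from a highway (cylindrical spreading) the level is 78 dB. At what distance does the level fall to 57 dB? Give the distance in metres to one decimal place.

327.3 m

Line-source spreading drops the level by 10·log₁₀(r₂/r₁); inverting, r₂/r₁ = 10^(ΔL/10).
r₂ = 2.6·10^((78−57)/10) = 2.6·10^(21.0/10) = 327.32 m.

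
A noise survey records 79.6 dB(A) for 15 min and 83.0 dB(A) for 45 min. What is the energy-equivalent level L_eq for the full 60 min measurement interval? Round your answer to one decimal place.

L_eq = 10·log₁₀[(1/T)·Σ tᵢ·10^(Lᵢ/10)] with T = 60 min.
Σ tᵢ·10^(Lᵢ/10) = 15·10^(79.6/10) + 45·10^(83.0/10) = 1.035e+10.
L_eq = 10·log₁₀(1.035e+10/60) = 82.37 dB(A).

82.4 dB(A)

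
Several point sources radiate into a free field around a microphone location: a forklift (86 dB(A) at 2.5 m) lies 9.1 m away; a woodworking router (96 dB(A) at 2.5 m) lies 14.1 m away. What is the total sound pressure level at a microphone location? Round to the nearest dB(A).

82 dB(A)

Propagate each source to the receiver with L = L_ref − 20·log₁₀(r/r_ref), then add intensities.
forklift: 86 − 20·log₁₀(9.1/2.5) = 86 − 11.22 = 74.78 dB(A).
woodworking router: 96 − 20·log₁₀(14.1/2.5) = 96 − 15.03 = 80.97 dB(A).
Σ 10^(L/10) = 1.552e+08 → L_total = 10·log₁₀(1.552e+08) = 81.91 dB(A).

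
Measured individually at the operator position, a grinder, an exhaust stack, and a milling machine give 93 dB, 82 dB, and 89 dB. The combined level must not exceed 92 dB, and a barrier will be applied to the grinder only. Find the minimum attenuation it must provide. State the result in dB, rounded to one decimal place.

Everything except the grinder sums to 10^(82/10) + 10^(89/10) = 9.528e+08 in linear terms, 89.79 dB.
The limit corresponds to 10^(92/10) = 1.585e+09; subtracting the fixed part leaves 6.321e+08 for the grinder, i.e. 88.01 dB.
So the grinder must be reduced from 93 to 88.01 dB: IL = 4.99 dB.

5.0 dB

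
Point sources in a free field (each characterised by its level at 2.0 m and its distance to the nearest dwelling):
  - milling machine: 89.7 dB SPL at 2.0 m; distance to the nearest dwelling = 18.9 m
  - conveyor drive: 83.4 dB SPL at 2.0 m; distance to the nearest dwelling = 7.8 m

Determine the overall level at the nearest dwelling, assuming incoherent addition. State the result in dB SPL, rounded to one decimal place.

First find each source's level at the receiver (point-source: −20·log₁₀(r/r_ref)), then combine on an intensity basis.
milling machine: 89.7 − 20·log₁₀(18.9/2.0) = 89.7 − 19.51 = 70.19 dB SPL.
conveyor drive: 83.4 − 20·log₁₀(7.8/2.0) = 83.4 − 11.82 = 71.58 dB SPL.
Σ 10^(L/10) = 2.483e+07 → L_total = 10·log₁₀(2.483e+07) = 73.95 dB SPL.

74.0 dB SPL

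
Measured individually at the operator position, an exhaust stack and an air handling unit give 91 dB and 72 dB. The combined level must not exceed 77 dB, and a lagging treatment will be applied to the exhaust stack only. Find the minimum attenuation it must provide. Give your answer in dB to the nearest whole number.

16 dB

The untreated sources together contribute 10^(72/10) = 1.585e+07, i.e. 72.00 dB.
The limit corresponds to 10^(77/10) = 5.012e+07; subtracting the fixed part leaves 3.427e+07 for the exhaust stack, i.e. 75.35 dB.
So the exhaust stack must be reduced from 91 to 75.35 dB: IL = 15.65 dB.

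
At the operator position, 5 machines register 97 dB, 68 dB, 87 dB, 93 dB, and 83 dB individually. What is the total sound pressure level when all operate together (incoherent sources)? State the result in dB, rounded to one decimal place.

98.9 dB

For uncorrelated sources the intensities add, so convert each level to linear form, sum, and take 10·log₁₀ of the total.
Σ 10^(L/10) = 10^(97/10) + 10^(68/10) + 10^(87/10) + 10^(93/10) + 10^(83/10) = 7.714e+09.
L_total = 10·log₁₀(7.714e+09) = 98.87 dB.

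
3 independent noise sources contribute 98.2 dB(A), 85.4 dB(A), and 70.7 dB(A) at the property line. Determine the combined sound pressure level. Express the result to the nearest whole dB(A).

For uncorrelated sources the intensities add, so convert each level to linear form, sum, and take 10·log₁₀ of the total.
Σ 10^(L/10) = 10^(98.2/10) + 10^(85.4/10) + 10^(70.7/10) = 6.965e+09.
L_total = 10·log₁₀(6.965e+09) = 98.43 dB(A).

98 dB(A)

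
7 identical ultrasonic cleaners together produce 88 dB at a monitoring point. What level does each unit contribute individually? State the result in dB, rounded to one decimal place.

79.5 dB

Dividing the total intensity by 7 lowers the level by 10·log₁₀ 7 = 8.451 dB: L₁ = 88 − 8.451.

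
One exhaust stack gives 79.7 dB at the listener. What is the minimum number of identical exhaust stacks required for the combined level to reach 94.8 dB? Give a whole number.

N identical sources give L₁ + 10·log₁₀ N, so require 10·log₁₀ N ≥ 94.8 − 79.7 = 15.1 dB.
N ≥ 10^(15.1/10) = 32.359, so N = 33.

33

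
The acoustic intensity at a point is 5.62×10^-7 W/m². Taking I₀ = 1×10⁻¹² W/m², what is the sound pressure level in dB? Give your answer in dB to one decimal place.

57.5 dB

L = 10·log₁₀(I/I₀) = 10·log₁₀(5.62×10^-7/10⁻¹²) = 10·log₁₀(5.62×10^5).
L = 10·(0.7497 + 5) = 57.50 dB.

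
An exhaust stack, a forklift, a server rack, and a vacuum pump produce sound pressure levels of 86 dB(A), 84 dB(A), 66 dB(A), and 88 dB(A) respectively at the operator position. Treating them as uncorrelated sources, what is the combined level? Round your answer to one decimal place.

For uncorrelated sources the intensities add, so convert each level to linear form, sum, and take 10·log₁₀ of the total.
Σ 10^(L/10) = 10^(86/10) + 10^(84/10) + 10^(66/10) + 10^(88/10) = 1.284e+09.
L_total = 10·log₁₀(1.284e+09) = 91.09 dB(A).

91.1 dB(A)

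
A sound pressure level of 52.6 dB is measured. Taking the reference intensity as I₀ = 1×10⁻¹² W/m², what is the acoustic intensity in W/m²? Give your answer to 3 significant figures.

1.82e-07 W/m²

I/I₀ = 10^(52.6/10) = 1.82e+05, so I = 1.82e+05 × 10⁻¹² W/m².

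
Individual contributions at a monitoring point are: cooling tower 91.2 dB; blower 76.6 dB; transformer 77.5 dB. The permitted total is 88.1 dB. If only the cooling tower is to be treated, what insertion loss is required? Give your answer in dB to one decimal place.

Fixed contribution from the other sources: Σ 10^(L/10) = 10^(76.6/10) + 10^(77.5/10) = 1.019e+08 (80.08 dB).
To meet 88.1 dB overall, the treated cooling tower may contribute at most 10^(88.1/10) − 1.019e+08 = 5.437e+08, i.e. 87.35 dB.
So the cooling tower must be reduced from 91.2 to 87.35 dB: IL = 3.85 dB.

3.8 dB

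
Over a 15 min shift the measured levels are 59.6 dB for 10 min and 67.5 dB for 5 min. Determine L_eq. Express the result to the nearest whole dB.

64 dB

The energy average is taken in the linear domain: L_eq = 10·log₁₀[(Σ tᵢ·10^(Lᵢ/10))/T], T = 15 min.
Σ tᵢ·10^(Lᵢ/10) = 10·10^(59.6/10) + 5·10^(67.5/10) = 3.724e+07.
L_eq = 10·log₁₀(3.724e+07/15) = 63.95 dB.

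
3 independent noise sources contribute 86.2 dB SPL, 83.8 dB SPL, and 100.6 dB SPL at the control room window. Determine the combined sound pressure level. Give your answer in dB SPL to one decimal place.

100.8 dB SPL

For uncorrelated sources the intensities add, so convert each level to linear form, sum, and take 10·log₁₀ of the total.
Σ 10^(L/10) = 10^(86.2/10) + 10^(83.8/10) + 10^(100.6/10) = 1.214e+10.
L_total = 10·log₁₀(1.214e+10) = 100.84 dB SPL.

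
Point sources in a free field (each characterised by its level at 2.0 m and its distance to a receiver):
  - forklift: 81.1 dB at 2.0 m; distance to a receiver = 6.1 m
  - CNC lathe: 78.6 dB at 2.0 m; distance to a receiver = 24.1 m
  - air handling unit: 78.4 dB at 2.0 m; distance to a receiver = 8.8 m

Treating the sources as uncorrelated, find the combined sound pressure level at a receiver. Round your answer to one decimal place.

Apply inverse-square spreading to bring every level to the receiver, then sum 10^(L/10).
forklift: 81.1 − 20·log₁₀(6.1/2.0) = 81.1 − 9.69 = 71.41 dB.
CNC lathe: 78.6 − 20·log₁₀(24.1/2.0) = 78.6 − 21.62 = 56.98 dB.
air handling unit: 78.4 − 20·log₁₀(8.8/2.0) = 78.4 − 12.87 = 65.53 dB.
Σ 10^(L/10) = 1.792e+07 → L_total = 10·log₁₀(1.792e+07) = 72.53 dB.

72.5 dB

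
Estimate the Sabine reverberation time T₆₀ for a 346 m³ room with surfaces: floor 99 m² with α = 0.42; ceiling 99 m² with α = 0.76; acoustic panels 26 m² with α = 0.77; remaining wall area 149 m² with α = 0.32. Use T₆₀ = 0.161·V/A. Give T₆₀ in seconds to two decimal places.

Summing Sᵢαᵢ: 99·0.42 + 99·0.76 + 26·0.77 + 149·0.32 = 184.52 m².
T₆₀ = 0.161 × 346 / 184.52 = 0.302 s.

0.30 s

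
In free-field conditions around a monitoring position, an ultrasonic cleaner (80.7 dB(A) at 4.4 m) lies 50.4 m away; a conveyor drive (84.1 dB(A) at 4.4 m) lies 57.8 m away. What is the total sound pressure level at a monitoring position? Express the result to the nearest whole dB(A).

Propagate each source to the receiver with L = L_ref − 20·log₁₀(r/r_ref), then add intensities.
ultrasonic cleaner: 80.7 − 20·log₁₀(50.4/4.4) = 80.7 − 21.18 = 59.52 dB(A).
conveyor drive: 84.1 − 20·log₁₀(57.8/4.4) = 84.1 − 22.37 = 61.73 dB(A).
Σ 10^(L/10) = 2.385e+06 → L_total = 10·log₁₀(2.385e+06) = 63.77 dB(A).

64 dB(A)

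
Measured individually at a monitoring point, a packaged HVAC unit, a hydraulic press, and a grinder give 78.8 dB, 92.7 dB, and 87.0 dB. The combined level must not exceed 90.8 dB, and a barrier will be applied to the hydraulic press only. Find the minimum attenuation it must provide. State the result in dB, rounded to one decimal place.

4.7 dB

Everything except the hydraulic press sums to 10^(78.8/10) + 10^(87.0/10) = 5.770e+08 in linear terms, 87.61 dB.
To meet 90.8 dB overall, the treated hydraulic press may contribute at most 10^(90.8/10) − 5.770e+08 = 6.252e+08, i.e. 87.96 dB.
So the hydraulic press must be reduced from 92.7 to 87.96 dB: IL = 4.74 dB.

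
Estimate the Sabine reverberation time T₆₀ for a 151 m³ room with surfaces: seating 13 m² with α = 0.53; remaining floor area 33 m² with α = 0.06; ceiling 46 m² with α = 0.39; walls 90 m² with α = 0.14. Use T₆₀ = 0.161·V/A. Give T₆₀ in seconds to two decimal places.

0.62 s

A = Σ Sᵢαᵢ = 13·0.53 + 33·0.06 + 46·0.39 + 90·0.14 = 39.41 m².
T₆₀ = 0.161·V/A = 0.161·151/39.41 = 0.617 s.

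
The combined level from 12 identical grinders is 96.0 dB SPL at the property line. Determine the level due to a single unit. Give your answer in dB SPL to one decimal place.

85.2 dB SPL

12 equal contributions raise the level by 10·log₁₀ 12 = 10.792 dB, so each unit alone gives 96.0 − 10.792.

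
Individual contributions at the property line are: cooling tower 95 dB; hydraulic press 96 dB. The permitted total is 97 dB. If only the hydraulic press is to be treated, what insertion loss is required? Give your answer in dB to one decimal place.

3.3 dB

Everything except the hydraulic press sums to 10^(95/10) = 3.162e+09 in linear terms, 95.00 dB.
The limit corresponds to 10^(97/10) = 5.012e+09; subtracting the fixed part leaves 1.850e+09 for the hydraulic press, i.e. 92.67 dB.
Required insertion loss = 96 − 92.67 = 3.33 dB.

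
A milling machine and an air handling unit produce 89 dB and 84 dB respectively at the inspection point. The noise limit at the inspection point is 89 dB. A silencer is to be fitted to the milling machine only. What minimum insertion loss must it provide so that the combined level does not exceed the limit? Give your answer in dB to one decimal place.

1.7 dB

The untreated sources together contribute 10^(84/10) = 2.512e+08, i.e. 84.00 dB.
To meet 89 dB overall, the treated milling machine may contribute at most 10^(89/10) − 2.512e+08 = 5.431e+08, i.e. 87.35 dB.
So the milling machine must be reduced from 89 to 87.35 dB: IL = 1.65 dB.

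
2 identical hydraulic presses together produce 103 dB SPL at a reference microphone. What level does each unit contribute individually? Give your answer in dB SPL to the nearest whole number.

100 dB SPL

Dividing the total intensity by 2 lowers the level by 10·log₁₀ 2 = 3.010 dB: L₁ = 103 − 3.010.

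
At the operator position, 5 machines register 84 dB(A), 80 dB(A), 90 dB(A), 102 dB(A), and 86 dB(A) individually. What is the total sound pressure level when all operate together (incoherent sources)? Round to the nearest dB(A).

102 dB(A)

Incoherent sources combine by intensity addition: L_total = 10·log₁₀(Σ 10^(L_i/10)).
Σ 10^(L/10) = 10^(84/10) + 10^(80/10) + 10^(90/10) + 10^(102/10) + 10^(86/10) = 1.760e+10.
L_total = 10·log₁₀(1.760e+10) = 102.45 dB(A).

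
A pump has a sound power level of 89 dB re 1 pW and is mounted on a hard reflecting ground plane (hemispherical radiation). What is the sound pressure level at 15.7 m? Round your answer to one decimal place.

The power spreads over a hemisphere of area 2π·r², so L_p = L_w − 10·log₁₀(2π·r²).
2π·r² = 1549 m², 10·log₁₀ of that is 31.900 dB.
L_p = 89 − 31.900 = 57.10 dB.

57.1 dB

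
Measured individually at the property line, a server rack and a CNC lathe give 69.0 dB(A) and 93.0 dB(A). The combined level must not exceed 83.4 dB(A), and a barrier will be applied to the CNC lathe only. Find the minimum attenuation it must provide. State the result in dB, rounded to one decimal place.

The untreated sources together contribute 10^(69.0/10) = 7.943e+06, i.e. 69.00 dB(A).
To meet 83.4 dB(A) overall, the treated CNC lathe may contribute at most 10^(83.4/10) − 7.943e+06 = 2.108e+08, i.e. 83.24 dB(A).
So the CNC lathe must be reduced from 93.0 to 83.24 dB(A): IL = 9.76 dB.

9.8 dB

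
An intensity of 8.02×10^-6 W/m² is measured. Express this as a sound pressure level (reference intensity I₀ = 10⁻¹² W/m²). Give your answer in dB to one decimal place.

L = 10·log₁₀(I/I₀) = 10·log₁₀(8.02×10^-6/10⁻¹²) = 10·log₁₀(8.02×10^6).
L = 10·(0.9042 + 6) = 69.04 dB.

69.0 dB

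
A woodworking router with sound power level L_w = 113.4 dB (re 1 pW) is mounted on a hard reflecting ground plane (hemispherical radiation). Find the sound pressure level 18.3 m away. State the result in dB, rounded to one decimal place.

80.2 dB

L_p = L_w − 10·log₁₀(2π·r²) with r = 18.3 m.
2π·r² = 2104 m², 10·log₁₀ of that is 33.231 dB.
L_p = 113.4 − 33.231 = 80.17 dB.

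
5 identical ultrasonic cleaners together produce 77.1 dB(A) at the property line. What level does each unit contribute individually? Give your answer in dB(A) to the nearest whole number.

70 dB(A)

Dividing the total intensity by 5 lowers the level by 10·log₁₀ 5 = 6.990 dB: L₁ = 77.1 − 6.990.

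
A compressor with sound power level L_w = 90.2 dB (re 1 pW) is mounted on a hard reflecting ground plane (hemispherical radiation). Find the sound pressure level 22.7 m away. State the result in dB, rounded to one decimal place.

Free-field hemispherical radiation: L_p = L_w − 10·log₁₀(2π·r²), r = 22.7 m.
2π·r² = 3238 m², 10·log₁₀ of that is 35.102 dB.
L_p = 90.2 − 35.102 = 55.10 dB.

55.1 dB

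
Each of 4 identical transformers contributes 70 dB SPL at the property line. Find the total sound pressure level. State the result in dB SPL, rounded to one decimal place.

L_total = L₁ + 10·log₁₀ N for N identical incoherent sources.
L_total = 70 + 10·log₁₀(4) = 70 + 6.021 = 76.02 dB SPL.

76.0 dB SPL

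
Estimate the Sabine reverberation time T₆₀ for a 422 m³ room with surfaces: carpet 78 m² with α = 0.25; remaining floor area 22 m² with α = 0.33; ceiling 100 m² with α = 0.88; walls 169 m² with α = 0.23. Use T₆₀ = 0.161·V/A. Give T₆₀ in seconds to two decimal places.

0.44 s

Summing Sᵢαᵢ: 78·0.25 + 22·0.33 + 100·0.88 + 169·0.23 = 153.63 m².
T₆₀ = 0.161·V/A = 0.161·422/153.63 = 0.442 s.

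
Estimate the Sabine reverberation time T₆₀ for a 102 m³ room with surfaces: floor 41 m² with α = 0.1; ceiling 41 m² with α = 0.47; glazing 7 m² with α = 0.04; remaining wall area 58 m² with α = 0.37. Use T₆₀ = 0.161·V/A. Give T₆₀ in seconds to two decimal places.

0.36 s

Total absorption A = 41·0.1 + 41·0.47 + 7·0.04 + 58·0.37 = 45.11 m² sabins.
T₆₀ = 0.161·V/A = 0.161·102/45.11 = 0.364 s.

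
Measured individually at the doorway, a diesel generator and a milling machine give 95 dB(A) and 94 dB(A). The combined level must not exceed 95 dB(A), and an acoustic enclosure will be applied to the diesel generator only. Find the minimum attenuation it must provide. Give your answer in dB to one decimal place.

6.9 dB

Fixed contribution from the other source: Σ 10^(L/10) = 10^(94/10) = 2.512e+09 (94.00 dB(A)).
To meet 95 dB(A) overall, the treated diesel generator may contribute at most 10^(95/10) − 2.512e+09 = 6.504e+08, i.e. 88.13 dB(A).
So the diesel generator must be reduced from 95 to 88.13 dB(A): IL = 6.87 dB.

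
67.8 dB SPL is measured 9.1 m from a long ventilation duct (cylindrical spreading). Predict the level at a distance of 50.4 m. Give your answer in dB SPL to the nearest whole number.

For a line source, L₂ = L₁ − 10·log₁₀(r₂/r₁).
L₂ = 67.8 − 10·log₁₀(50.4/9.1) = 67.8 − 7.434 = 60.37 dB SPL.

60 dB SPL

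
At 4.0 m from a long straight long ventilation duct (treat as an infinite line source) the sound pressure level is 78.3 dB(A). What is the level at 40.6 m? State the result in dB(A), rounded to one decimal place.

68.2 dB(A)

For a line source, L₂ = L₁ − 10·log₁₀(r₂/r₁).
L₂ = 78.3 − 10·log₁₀(40.6/4.0) = 78.3 − 10.065 = 68.24 dB(A).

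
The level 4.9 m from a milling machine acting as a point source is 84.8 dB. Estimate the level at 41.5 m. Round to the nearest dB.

Point-source attenuation: ΔL = 20·log₁₀(r₂/r₁) = 20·log₁₀(41.5/4.9) = 18.557 dB.
L₂ = 84.8 − 20·log₁₀(41.5/4.9) = 84.8 − 18.557 = 66.24 dB.

66 dB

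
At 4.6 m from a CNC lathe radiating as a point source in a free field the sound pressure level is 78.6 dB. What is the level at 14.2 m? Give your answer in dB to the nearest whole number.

69 dB

Point-source attenuation: ΔL = 20·log₁₀(r₂/r₁) = 20·log₁₀(14.2/4.6) = 9.791 dB.
L₂ = 78.6 − 20·log₁₀(14.2/4.6) = 78.6 − 9.791 = 68.81 dB.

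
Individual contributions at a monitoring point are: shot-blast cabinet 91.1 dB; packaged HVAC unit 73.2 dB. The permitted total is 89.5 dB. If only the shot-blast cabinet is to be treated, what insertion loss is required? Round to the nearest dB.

2 dB

The untreated sources together contribute 10^(73.2/10) = 2.089e+07, i.e. 73.20 dB.
The limit corresponds to 10^(89.5/10) = 8.913e+08; subtracting the fixed part leaves 8.704e+08 for the shot-blast cabinet, i.e. 89.40 dB.
Required insertion loss = 91.1 − 89.40 = 1.70 dB.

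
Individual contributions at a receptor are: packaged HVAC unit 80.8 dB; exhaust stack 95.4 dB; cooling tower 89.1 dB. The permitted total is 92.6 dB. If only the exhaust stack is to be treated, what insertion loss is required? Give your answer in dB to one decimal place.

Everything except the exhaust stack sums to 10^(80.8/10) + 10^(89.1/10) = 9.331e+08 in linear terms, 89.70 dB.
To meet 92.6 dB overall, the treated exhaust stack may contribute at most 10^(92.6/10) − 9.331e+08 = 8.866e+08, i.e. 89.48 dB.
So the exhaust stack must be reduced from 95.4 to 89.48 dB: IL = 5.92 dB.

5.9 dB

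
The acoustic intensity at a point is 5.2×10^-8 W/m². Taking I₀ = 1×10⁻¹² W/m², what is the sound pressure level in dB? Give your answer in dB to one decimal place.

47.2 dB

Dividing by I₀ shifts the exponent by 12: I/I₀ = 5.2×10^4.
L = 10·(0.7160 + 4) = 47.16 dB.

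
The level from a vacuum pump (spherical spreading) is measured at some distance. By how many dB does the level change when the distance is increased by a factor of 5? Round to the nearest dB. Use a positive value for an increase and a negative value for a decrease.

-14 dB

With spherical spreading the level changes by −20·log₁₀(r₂/r₁).
ΔL = −20·log₁₀(5) = -13.98 dB.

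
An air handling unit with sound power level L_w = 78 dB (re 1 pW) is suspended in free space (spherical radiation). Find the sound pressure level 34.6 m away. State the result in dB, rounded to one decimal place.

L_p = L_w − 10·log₁₀(4π·r²) with r = 34.6 m.
4π·r² = 1.504e+04 m², 10·log₁₀ of that is 41.774 dB.
L_p = 78 − 41.774 = 36.23 dB.

36.2 dB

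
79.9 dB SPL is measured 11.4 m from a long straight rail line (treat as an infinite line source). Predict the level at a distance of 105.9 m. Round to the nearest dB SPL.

For a line source, L₂ = L₁ − 10·log₁₀(r₂/r₁).
L₂ = 79.9 − 10·log₁₀(105.9/11.4) = 79.9 − 9.680 = 70.22 dB SPL.

70 dB SPL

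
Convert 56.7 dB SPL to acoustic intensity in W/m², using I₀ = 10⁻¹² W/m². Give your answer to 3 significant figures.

L = 10·log₁₀(I/I₀) ⇒ I = I₀·10^(L/10) = 10⁻¹² × 10^5.67.

4.68e-07 W/m²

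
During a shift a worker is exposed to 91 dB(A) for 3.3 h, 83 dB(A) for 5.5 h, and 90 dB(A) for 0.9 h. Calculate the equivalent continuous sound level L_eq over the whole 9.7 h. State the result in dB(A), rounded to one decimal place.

88.0 dB(A)

L_eq = 10·log₁₀[(1/T)·Σ tᵢ·10^(Lᵢ/10)] with T = 9.7 h.
Σ tᵢ·10^(Lᵢ/10) = 3.3·10^(91/10) + 5.5·10^(83/10) + 0.9·10^(90/10) = 6.152e+09.
L_eq = 10·log₁₀(6.152e+09/9.7) = 88.02 dB(A).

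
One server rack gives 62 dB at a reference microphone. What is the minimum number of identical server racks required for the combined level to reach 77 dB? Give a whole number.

32

The shortfall is 77 − 62 = 15.0 dB, and N units add 10·log₁₀ N, so need 10·log₁₀ N ≥ 15.0.
N ≥ 10^(15.0/10) = 31.623, so N = 32.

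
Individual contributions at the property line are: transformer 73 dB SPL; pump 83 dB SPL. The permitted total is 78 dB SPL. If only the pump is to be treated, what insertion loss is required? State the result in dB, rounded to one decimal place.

6.7 dB

The untreated sources together contribute 10^(73/10) = 1.995e+07, i.e. 73.00 dB SPL.
The limit corresponds to 10^(78/10) = 6.310e+07; subtracting the fixed part leaves 4.314e+07 for the pump, i.e. 76.35 dB SPL.
Required insertion loss = 83 − 76.35 = 6.65 dB.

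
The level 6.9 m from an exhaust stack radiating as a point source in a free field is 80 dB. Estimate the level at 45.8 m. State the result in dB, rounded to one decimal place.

Point-source attenuation: ΔL = 20·log₁₀(r₂/r₁) = 20·log₁₀(45.8/6.9) = 16.440 dB.
L₂ = 80 − 20·log₁₀(45.8/6.9) = 80 − 16.440 = 63.56 dB.

63.6 dB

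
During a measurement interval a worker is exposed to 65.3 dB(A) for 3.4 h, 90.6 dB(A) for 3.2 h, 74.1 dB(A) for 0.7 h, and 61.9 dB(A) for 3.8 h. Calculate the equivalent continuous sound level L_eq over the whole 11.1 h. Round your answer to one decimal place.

85.2 dB(A)

The energy average is taken in the linear domain: L_eq = 10·log₁₀[(Σ tᵢ·10^(Lᵢ/10))/T], T = 11.1 h.
Σ tᵢ·10^(Lᵢ/10) = 3.4·10^(65.3/10) + 3.2·10^(90.6/10) + 0.7·10^(74.1/10) + 3.8·10^(61.9/10) = 3.709e+09.
L_eq = 10·log₁₀(3.709e+09/11.1) = 85.24 dB(A).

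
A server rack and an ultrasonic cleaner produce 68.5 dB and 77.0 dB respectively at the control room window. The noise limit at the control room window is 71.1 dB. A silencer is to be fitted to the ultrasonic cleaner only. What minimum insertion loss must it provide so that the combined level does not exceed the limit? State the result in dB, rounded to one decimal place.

9.4 dB

The untreated sources together contribute 10^(68.5/10) = 7.079e+06, i.e. 68.50 dB.
To meet 71.1 dB overall, the treated ultrasonic cleaner may contribute at most 10^(71.1/10) − 7.079e+06 = 5.803e+06, i.e. 67.64 dB.
So the ultrasonic cleaner must be reduced from 77.0 to 67.64 dB: IL = 9.36 dB.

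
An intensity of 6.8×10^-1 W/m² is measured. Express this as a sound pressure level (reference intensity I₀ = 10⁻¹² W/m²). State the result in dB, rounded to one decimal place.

118.3 dB

I/I₀ = 6.8×10^-1/10⁻¹² = 6.8×10^11, and L = 10·log₁₀(I/I₀).
L = 10·(0.8325 + 11) = 118.33 dB.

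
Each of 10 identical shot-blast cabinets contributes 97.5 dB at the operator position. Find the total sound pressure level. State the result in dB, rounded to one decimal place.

107.5 dB

With 10 equal, uncorrelated contributions the intensity is 10× that of one unit, giving a rise of 10·log₁₀ 10.
L_total = 97.5 + 10·log₁₀(10) = 97.5 + 10.000 = 107.50 dB.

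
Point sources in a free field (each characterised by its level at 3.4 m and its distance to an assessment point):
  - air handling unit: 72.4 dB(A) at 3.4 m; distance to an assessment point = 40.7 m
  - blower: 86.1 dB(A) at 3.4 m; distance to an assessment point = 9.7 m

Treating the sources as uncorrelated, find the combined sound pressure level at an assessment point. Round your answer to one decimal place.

Apply inverse-square spreading to bring every level to the receiver, then sum 10^(L/10).
air handling unit: 72.4 − 20·log₁₀(40.7/3.4) = 72.4 − 21.56 = 50.84 dB(A).
blower: 86.1 − 20·log₁₀(9.7/3.4) = 86.1 − 9.11 = 76.99 dB(A).
Σ 10^(L/10) = 5.017e+07 → L_total = 10·log₁₀(5.017e+07) = 77.00 dB(A).

77.0 dB(A)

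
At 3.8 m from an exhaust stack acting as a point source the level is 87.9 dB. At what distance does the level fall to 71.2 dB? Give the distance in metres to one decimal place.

26.0 m

For a point source L₁ − L₂ = 20·log₁₀(r₂/r₁), so r₂ = r₁·10^((L₁−L₂)/20).
r₂ = 3.8·10^((87.9−71.2)/20) = 3.8·10^(16.7/20) = 25.99 m.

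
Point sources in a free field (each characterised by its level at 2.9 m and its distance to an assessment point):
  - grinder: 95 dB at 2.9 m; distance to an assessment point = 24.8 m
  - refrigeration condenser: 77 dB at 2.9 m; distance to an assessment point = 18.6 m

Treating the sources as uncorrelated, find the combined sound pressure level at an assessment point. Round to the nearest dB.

76 dB

Propagate each source to the receiver with L = L_ref − 20·log₁₀(r/r_ref), then add intensities.
grinder: 95 − 20·log₁₀(24.8/2.9) = 95 − 18.64 = 76.36 dB.
refrigeration condenser: 77 − 20·log₁₀(18.6/2.9) = 77 − 16.14 = 60.86 dB.
Σ 10^(L/10) = 4.446e+07 → L_total = 10·log₁₀(4.446e+07) = 76.48 dB.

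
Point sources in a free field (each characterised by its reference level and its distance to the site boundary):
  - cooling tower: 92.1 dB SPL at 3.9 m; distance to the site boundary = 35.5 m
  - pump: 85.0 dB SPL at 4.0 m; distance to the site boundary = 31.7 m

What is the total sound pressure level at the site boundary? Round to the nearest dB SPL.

Propagate each source to the receiver with L = L_ref − 20·log₁₀(r/r_ref), then add intensities.
cooling tower: 92.1 − 20·log₁₀(35.5/3.9) = 92.1 − 19.18 = 72.92 dB SPL.
pump: 85.0 − 20·log₁₀(31.7/4.0) = 85.0 − 17.98 = 67.02 dB SPL.
Σ 10^(L/10) = 2.461e+07 → L_total = 10·log₁₀(2.461e+07) = 73.91 dB SPL.

74 dB SPL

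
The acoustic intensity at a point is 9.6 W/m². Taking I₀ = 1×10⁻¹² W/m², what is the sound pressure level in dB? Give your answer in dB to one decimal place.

129.8 dB

I/I₀ = 9.6/10⁻¹² = 9.6×10^12, and L = 10·log₁₀(I/I₀).
L = 10·(0.9823 + 12) = 129.82 dB.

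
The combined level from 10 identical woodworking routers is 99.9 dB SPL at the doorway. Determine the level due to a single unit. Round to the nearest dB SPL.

10 equal contributions raise the level by 10·log₁₀ 10 = 10.000 dB, so each unit alone gives 99.9 − 10.000.

90 dB SPL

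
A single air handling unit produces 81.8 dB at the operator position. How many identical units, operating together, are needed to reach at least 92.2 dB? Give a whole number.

The shortfall is 92.2 − 81.8 = 10.4 dB, and N units add 10·log₁₀ N, so need 10·log₁₀ N ≥ 10.4.
N ≥ 10^(10.4/10) = 10.965, so N = 11.

11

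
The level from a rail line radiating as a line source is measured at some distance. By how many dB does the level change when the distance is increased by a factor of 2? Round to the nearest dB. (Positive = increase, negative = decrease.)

Line-source spreading: ΔL = −10·log₁₀(r₂/r₁).
ΔL = −10·log₁₀(2) = -3.01 dB.

-3 dB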